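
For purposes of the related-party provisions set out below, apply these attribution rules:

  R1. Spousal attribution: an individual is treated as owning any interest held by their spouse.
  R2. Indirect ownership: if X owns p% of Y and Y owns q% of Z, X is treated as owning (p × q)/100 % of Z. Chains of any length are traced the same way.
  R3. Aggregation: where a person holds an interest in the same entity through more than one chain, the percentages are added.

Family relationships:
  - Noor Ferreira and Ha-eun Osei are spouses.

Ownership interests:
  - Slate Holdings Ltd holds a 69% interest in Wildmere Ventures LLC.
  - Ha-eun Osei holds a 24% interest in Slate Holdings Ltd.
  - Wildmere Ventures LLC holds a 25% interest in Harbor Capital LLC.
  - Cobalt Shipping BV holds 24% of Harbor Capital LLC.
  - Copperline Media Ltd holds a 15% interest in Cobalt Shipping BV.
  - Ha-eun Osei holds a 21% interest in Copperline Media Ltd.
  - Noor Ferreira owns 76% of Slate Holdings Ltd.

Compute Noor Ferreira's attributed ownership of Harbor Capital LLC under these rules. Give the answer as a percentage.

By spousal attribution (R1), Noor Ferreira is treated as also owning Ha-eun Osei's interest in Slate Holdings Ltd, giving 76% + 24% = 100%.
By spousal attribution (R1), Noor Ferreira is treated as owning Ha-eun Osei's 21% interest in Copperline Media Ltd.
Chain via Slate Holdings Ltd → Wildmere Ventures LLC (R2): 100% × 69% × 25% = 17.25% of Harbor Capital LLC.
Chain via Copperline Media Ltd → Cobalt Shipping BV (R2): 21% × 15% × 24% = 0.756% of Harbor Capital LLC.
Aggregating (R3): 17.25% + 0.756% = 18.006%.

18.006%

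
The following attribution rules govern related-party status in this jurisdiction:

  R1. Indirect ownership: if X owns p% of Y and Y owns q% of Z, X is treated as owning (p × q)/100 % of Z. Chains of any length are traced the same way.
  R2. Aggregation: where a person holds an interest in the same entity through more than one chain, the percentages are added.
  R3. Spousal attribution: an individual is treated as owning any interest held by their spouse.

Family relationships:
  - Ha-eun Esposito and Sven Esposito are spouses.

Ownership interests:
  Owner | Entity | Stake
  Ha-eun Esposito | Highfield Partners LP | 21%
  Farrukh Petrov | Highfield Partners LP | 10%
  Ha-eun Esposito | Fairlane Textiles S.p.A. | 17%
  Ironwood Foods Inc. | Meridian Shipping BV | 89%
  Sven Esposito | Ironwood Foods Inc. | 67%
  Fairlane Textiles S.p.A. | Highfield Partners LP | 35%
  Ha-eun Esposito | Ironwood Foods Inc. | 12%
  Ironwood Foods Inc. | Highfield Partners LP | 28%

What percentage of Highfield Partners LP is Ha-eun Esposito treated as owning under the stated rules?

49.07%

By spousal attribution (R3), Ha-eun Esposito is treated as also owning Sven Esposito's interest in Ironwood Foods Inc, giving 12% + 67% = 79%.
Chain via Ironwood Foods Inc. (R1): 79% × 28% = 22.12% of Highfield Partners LP.
Chain via Fairlane Textiles S.p.A. (R1): 17% × 35% = 5.95% of Highfield Partners LP.
Direct interest in Highfield Partners LP: 21%.
Aggregating (R2): 22.12% + 5.95% + 21% = 49.07%.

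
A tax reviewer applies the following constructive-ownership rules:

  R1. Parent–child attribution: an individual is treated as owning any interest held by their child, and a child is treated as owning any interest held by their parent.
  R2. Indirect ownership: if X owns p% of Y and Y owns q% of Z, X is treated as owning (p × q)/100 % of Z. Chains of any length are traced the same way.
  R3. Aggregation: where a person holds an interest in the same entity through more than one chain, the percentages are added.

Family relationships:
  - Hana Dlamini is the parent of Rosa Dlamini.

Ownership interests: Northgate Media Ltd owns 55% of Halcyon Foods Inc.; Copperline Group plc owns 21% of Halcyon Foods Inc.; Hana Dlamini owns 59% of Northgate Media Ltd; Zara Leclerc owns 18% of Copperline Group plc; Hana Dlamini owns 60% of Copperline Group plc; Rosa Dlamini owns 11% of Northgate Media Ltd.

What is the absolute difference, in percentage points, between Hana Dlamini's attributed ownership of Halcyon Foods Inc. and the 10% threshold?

By parent–child attribution (R1), Hana Dlamini is treated as also owning Rosa Dlamini's interest in Northgate Media Ltd, giving 59% + 11% = 70%.
Chain via Copperline Group plc (R2): 60% × 21% = 12.6% of Halcyon Foods Inc.
Chain via Northgate Media Ltd (R2): 70% × 55% = 38.5% of Halcyon Foods Inc.
Aggregating (R3): 12.6% + 38.5% = 51.1%.
51.1% exceeds the 10% threshold by 41.1 percentage points.

41.1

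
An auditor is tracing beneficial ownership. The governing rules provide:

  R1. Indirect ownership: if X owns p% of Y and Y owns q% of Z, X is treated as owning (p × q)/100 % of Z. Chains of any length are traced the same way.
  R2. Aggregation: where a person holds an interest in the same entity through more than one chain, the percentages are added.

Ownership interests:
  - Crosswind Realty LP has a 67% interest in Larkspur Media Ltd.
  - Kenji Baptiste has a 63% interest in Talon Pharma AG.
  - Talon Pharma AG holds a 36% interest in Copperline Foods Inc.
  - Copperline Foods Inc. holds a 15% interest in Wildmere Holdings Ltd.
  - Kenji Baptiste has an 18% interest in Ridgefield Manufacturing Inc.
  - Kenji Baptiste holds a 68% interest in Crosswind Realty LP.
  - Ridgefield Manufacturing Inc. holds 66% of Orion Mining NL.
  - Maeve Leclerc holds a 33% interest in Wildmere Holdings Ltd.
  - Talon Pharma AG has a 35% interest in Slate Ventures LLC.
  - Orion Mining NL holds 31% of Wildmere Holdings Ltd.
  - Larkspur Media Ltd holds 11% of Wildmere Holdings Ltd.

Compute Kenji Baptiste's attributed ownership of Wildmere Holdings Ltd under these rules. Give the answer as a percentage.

12.0964%

Chain via Crosswind Realty LP → Larkspur Media Ltd (R1): 68% × 67% × 11% = 5.0116% of Wildmere Holdings Ltd.
Chain via Talon Pharma AG → Copperline Foods Inc. (R1): 63% × 36% × 15% = 3.402% of Wildmere Holdings Ltd.
Chain via Ridgefield Manufacturing Inc. → Orion Mining NL (R1): 18% × 66% × 31% = 3.6828% of Wildmere Holdings Ltd.
Aggregating (R2): 5.0116% + 3.402% + 3.6828% = 12.0964%.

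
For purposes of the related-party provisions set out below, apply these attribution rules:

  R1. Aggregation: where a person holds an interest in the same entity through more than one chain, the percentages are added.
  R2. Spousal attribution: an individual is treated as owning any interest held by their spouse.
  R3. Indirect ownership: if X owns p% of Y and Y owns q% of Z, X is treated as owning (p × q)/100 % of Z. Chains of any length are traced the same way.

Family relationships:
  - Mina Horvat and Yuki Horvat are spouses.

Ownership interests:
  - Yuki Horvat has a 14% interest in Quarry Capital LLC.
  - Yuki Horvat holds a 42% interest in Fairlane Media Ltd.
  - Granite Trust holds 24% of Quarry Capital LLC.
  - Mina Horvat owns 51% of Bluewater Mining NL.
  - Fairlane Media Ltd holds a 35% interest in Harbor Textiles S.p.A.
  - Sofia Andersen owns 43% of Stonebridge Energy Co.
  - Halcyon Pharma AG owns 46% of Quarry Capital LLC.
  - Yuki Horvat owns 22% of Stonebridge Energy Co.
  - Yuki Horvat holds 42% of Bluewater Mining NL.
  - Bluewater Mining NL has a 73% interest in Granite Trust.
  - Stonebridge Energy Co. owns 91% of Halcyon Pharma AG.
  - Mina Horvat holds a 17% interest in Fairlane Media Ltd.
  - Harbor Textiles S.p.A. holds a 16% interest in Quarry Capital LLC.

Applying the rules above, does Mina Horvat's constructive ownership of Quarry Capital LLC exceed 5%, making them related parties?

Yes

By spousal attribution (R2), Mina Horvat is treated as also owning Yuki Horvat's interest in Fairlane Media Ltd, giving 17% + 42% = 59%.
By spousal attribution (R2), Mina Horvat is treated as also owning Yuki Horvat's interest in Bluewater Mining NL, giving 51% + 42% = 93%.
By spousal attribution (R2), Mina Horvat is treated as owning Yuki Horvat's 22% interest in Stonebridge Energy Co.
By spousal attribution (R2), Mina Horvat is treated as owning Yuki Horvat's 14% interest in Quarry Capital LLC.
Chain via Fairlane Media Ltd → Harbor Textiles S.p.A. (R3): 59% × 35% × 16% = 3.304% of Quarry Capital LLC.
Chain via Bluewater Mining NL → Granite Trust (R3): 93% × 73% × 24% = 16.2936% of Quarry Capital LLC.
Chain via Stonebridge Energy Co. → Halcyon Pharma AG (R3): 22% × 91% × 46% = 9.2092% of Quarry Capital LLC.
Direct interest in Quarry Capital LLC: 14%.
Aggregating (R1): 3.304% + 16.2936% + 9.2092% + 14% = 42.8068%.
42.8068% exceeds the 5% threshold, so Mina is a related party to Quarry Capital LLC.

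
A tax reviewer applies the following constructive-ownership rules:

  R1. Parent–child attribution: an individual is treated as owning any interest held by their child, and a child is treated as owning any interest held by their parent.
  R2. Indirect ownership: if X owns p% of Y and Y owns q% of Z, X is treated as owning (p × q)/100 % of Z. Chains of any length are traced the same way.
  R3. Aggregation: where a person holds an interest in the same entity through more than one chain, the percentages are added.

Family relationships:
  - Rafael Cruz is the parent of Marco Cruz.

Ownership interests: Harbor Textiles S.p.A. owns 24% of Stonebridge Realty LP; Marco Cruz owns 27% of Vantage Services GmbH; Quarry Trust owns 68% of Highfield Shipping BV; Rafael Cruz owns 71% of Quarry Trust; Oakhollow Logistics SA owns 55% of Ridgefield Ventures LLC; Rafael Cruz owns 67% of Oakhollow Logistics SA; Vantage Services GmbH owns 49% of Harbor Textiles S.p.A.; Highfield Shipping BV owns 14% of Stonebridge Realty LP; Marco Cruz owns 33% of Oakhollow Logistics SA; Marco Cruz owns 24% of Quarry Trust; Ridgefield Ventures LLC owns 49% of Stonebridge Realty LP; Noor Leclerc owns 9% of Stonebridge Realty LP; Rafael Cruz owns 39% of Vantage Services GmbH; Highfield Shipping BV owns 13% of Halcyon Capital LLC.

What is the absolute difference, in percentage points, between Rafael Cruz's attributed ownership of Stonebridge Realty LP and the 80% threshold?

By parent–child attribution (R1), Rafael Cruz is treated as also owning Marco Cruz's interest in Quarry Trust, giving 71% + 24% = 95%.
By parent–child attribution (R1), Rafael Cruz is treated as also owning Marco Cruz's interest in Oakhollow Logistics SA, giving 67% + 33% = 100%.
By parent–child attribution (R1), Rafael Cruz is treated as also owning Marco Cruz's interest in Vantage Services GmbH, giving 39% + 27% = 66%.
Chain via Quarry Trust → Highfield Shipping BV (R2): 95% × 68% × 14% = 9.044% of Stonebridge Realty LP.
Chain via Oakhollow Logistics SA → Ridgefield Ventures LLC (R2): 100% × 55% × 49% = 26.95% of Stonebridge Realty LP.
Chain via Vantage Services GmbH → Harbor Textiles S.p.A. (R2): 66% × 49% × 24% = 7.7616% of Stonebridge Realty LP.
Aggregating (R3): 9.044% + 26.95% + 7.7616% = 43.7556%.
43.7556% falls short of the 80% threshold by 36.2444 percentage points.

36.2444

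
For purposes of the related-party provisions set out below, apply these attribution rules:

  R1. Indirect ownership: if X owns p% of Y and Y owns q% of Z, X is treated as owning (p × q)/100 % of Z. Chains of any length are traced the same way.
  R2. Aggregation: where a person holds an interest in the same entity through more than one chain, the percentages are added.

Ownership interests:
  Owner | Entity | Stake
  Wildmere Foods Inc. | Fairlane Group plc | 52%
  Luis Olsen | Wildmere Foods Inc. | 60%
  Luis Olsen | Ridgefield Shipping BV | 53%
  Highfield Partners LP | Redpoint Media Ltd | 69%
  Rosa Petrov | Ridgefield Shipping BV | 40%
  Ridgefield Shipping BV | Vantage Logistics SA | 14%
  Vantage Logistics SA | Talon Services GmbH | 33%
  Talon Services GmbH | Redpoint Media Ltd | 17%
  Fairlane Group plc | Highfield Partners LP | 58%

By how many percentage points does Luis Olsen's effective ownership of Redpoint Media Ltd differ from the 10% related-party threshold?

Chain via Ridgefield Shipping BV → Vantage Logistics SA → Talon Services GmbH (R1): 53% × 14% × 33% × 17% = 0.416262% of Redpoint Media Ltd.
Chain via Wildmere Foods Inc. → Fairlane Group plc → Highfield Partners LP (R1): 60% × 52% × 58% × 69% = 12.48624% of Redpoint Media Ltd.
Aggregating (R2): 0.416262% + 12.48624% = 12.902502%.
12.902502% exceeds the 10% threshold by 2.902502 percentage points.

2.902502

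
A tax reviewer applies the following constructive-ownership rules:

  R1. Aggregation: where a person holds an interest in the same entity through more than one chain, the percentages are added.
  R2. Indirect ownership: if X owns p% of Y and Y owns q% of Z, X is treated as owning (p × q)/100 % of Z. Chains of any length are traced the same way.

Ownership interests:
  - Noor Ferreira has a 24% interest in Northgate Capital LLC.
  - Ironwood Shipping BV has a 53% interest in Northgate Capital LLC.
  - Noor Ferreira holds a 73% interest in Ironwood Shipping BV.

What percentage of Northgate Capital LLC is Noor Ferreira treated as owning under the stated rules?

62.69%

Chain via Ironwood Shipping BV (R2): 73% × 53% = 38.69% of Northgate Capital LLC.
Direct interest in Northgate Capital LLC: 24%.
Aggregating (R1): 38.69% + 24% = 62.69%.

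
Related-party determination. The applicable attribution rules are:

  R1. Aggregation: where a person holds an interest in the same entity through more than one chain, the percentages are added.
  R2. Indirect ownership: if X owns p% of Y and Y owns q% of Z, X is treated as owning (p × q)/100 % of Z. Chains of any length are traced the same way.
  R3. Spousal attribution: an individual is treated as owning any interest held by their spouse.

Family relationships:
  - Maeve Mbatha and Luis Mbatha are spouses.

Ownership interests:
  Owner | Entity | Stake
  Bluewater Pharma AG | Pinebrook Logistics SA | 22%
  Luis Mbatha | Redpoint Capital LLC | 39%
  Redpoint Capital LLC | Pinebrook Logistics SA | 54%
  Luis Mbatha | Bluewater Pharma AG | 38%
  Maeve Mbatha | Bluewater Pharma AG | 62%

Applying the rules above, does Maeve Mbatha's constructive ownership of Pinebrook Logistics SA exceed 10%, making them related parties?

By spousal attribution (R3), Maeve Mbatha is treated as also owning Luis Mbatha's interest in Bluewater Pharma AG, giving 62% + 38% = 100%.
By spousal attribution (R3), Maeve Mbatha is treated as owning Luis Mbatha's 39% interest in Redpoint Capital LLC.
Chain via Bluewater Pharma AG (R2): 100% × 22% = 22% of Pinebrook Logistics SA.
Chain via Redpoint Capital LLC (R2): 39% × 54% = 21.06% of Pinebrook Logistics SA.
Aggregating (R1): 22% + 21.06% = 43.06%.
43.06% exceeds the 10% threshold, so Maeve is a related party to Pinebrook Logistics SA.

Yes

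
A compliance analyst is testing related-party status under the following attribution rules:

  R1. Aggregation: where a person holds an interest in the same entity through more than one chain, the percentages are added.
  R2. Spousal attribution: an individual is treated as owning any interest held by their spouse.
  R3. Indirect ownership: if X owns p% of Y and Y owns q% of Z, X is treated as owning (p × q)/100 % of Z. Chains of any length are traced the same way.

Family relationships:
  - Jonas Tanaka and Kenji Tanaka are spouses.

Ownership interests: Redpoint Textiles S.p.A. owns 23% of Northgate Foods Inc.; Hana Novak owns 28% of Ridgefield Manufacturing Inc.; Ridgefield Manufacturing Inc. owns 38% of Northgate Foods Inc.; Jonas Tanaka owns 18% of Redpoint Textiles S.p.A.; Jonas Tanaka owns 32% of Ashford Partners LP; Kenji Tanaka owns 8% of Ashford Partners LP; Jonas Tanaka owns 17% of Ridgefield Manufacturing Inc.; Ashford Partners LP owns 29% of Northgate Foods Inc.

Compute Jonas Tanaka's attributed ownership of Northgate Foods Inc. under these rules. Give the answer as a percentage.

22.2%

By spousal attribution (R2), Jonas Tanaka is treated as also owning Kenji Tanaka's interest in Ashford Partners LP, giving 32% + 8% = 40%.
Chain via Redpoint Textiles S.p.A. (R3): 18% × 23% = 4.14% of Northgate Foods Inc.
Chain via Ridgefield Manufacturing Inc. (R3): 17% × 38% = 6.46% of Northgate Foods Inc.
Chain via Ashford Partners LP (R3): 40% × 29% = 11.6% of Northgate Foods Inc.
Aggregating (R1): 4.14% + 6.46% + 11.6% = 22.2%.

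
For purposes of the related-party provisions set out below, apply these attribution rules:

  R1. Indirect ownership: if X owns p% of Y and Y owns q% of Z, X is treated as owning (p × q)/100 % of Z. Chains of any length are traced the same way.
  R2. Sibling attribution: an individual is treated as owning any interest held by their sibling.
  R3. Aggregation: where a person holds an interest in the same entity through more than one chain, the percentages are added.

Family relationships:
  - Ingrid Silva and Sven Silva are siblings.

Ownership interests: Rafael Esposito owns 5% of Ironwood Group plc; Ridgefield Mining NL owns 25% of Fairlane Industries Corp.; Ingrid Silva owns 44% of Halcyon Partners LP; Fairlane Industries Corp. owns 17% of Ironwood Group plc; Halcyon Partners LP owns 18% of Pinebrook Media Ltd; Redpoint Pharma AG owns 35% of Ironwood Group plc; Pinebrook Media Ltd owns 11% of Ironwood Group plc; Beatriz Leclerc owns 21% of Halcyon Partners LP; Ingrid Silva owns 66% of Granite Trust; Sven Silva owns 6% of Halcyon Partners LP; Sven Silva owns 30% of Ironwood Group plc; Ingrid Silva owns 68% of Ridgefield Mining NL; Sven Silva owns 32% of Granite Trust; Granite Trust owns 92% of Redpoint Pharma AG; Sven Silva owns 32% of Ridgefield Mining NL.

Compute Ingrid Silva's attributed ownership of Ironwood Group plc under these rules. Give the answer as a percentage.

By sibling attribution (R2), Ingrid Silva is treated as also owning Sven Silva's interest in Halcyon Partners LP, giving 44% + 6% = 50%.
By sibling attribution (R2), Ingrid Silva is treated as also owning Sven Silva's interest in Granite Trust, giving 66% + 32% = 98%.
By sibling attribution (R2), Ingrid Silva is treated as also owning Sven Silva's interest in Ridgefield Mining NL, giving 68% + 32% = 100%.
By sibling attribution (R2), Ingrid Silva is treated as owning Sven Silva's 30% interest in Ironwood Group plc.
Chain via Halcyon Partners LP → Pinebrook Media Ltd (R1): 50% × 18% × 11% = 0.99% of Ironwood Group plc.
Chain via Granite Trust → Redpoint Pharma AG (R1): 98% × 92% × 35% = 31.556% of Ironwood Group plc.
Chain via Ridgefield Mining NL → Fairlane Industries Corp. (R1): 100% × 25% × 17% = 4.25% of Ironwood Group plc.
Direct interest in Ironwood Group plc: 30%.
Aggregating (R3): 0.99% + 31.556% + 4.25% + 30% = 66.796%.

66.796%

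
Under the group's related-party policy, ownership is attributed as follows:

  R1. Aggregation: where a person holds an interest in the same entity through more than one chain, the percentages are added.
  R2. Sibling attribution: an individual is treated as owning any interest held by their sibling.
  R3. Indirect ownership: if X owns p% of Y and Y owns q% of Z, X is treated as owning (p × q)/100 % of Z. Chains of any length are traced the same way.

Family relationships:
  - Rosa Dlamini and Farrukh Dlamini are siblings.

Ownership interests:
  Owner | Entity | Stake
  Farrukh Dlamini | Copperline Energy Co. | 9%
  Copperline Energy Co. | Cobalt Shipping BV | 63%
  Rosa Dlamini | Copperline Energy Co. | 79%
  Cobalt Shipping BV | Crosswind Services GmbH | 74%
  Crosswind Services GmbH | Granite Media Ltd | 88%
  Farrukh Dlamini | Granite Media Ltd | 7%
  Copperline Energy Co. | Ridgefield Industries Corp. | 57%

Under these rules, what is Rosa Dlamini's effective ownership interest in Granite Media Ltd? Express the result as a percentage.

43.102528%

By sibling attribution (R2), Rosa Dlamini is treated as also owning Farrukh Dlamini's interest in Copperline Energy Co, giving 79% + 9% = 88%.
By sibling attribution (R2), Rosa Dlamini is treated as owning Farrukh Dlamini's 7% interest in Granite Media Ltd.
Chain via Copperline Energy Co. → Cobalt Shipping BV → Crosswind Services GmbH (R3): 88% × 63% × 74% × 88% = 36.102528% of Granite Media Ltd.
Direct interest in Granite Media Ltd: 7%.
Aggregating (R1): 36.102528% + 7% = 43.102528%.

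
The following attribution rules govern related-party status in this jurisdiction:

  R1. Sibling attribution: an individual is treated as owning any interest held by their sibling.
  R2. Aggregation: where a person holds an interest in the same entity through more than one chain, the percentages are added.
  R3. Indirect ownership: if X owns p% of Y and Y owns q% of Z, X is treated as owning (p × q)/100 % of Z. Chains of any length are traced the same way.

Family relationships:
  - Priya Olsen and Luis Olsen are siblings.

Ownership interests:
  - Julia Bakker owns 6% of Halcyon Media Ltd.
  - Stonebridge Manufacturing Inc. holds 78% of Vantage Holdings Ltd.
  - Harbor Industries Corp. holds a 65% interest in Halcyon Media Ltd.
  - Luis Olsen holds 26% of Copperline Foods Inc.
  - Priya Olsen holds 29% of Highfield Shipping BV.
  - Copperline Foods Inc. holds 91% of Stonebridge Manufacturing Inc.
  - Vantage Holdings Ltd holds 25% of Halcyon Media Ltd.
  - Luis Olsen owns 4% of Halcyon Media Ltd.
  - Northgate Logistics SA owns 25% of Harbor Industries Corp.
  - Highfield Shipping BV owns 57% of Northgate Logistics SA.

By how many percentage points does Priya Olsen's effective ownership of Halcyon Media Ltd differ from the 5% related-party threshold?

By sibling attribution (R1), Priya Olsen is treated as owning Luis Olsen's 26% interest in Copperline Foods Inc.
By sibling attribution (R1), Priya Olsen is treated as owning Luis Olsen's 4% interest in Halcyon Media Ltd.
Chain via Highfield Shipping BV → Northgate Logistics SA → Harbor Industries Corp. (R3): 29% × 57% × 25% × 65% = 2.686125% of Halcyon Media Ltd.
Chain via Copperline Foods Inc. → Stonebridge Manufacturing Inc. → Vantage Holdings Ltd (R3): 26% × 91% × 78% × 25% = 4.6137% of Halcyon Media Ltd.
Direct interest in Halcyon Media Ltd: 4%.
Aggregating (R2): 2.686125% + 4.6137% + 4% = 11.299825%.
11.299825% exceeds the 5% threshold by 6.299825 percentage points.

6.299825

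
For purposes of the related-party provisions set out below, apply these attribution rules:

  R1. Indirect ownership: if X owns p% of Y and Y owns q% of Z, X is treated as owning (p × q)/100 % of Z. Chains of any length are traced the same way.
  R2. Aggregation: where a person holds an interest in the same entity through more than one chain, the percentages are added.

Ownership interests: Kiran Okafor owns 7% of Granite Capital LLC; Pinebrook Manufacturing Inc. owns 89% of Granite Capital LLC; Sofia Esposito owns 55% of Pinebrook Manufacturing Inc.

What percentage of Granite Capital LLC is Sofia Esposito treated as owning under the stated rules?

Chain via Pinebrook Manufacturing Inc. (R1): 55% × 89% = 48.95% of Granite Capital LLC.

48.95%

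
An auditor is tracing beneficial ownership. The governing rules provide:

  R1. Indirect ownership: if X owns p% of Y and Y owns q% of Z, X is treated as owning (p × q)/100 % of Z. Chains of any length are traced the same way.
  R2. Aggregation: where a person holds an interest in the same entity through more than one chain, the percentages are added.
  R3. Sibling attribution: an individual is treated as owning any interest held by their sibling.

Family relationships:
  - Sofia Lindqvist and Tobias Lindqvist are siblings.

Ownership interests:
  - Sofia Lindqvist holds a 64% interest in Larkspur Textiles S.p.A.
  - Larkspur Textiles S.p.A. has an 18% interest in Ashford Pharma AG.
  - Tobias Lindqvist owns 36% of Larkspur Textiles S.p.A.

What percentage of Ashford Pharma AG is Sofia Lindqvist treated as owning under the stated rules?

18%

By sibling attribution (R3), Sofia Lindqvist is treated as also owning Tobias Lindqvist's interest in Larkspur Textiles S.p.A, giving 64% + 36% = 100%.
Chain via Larkspur Textiles S.p.A. (R1): 100% × 18% = 18% of Ashford Pharma AG.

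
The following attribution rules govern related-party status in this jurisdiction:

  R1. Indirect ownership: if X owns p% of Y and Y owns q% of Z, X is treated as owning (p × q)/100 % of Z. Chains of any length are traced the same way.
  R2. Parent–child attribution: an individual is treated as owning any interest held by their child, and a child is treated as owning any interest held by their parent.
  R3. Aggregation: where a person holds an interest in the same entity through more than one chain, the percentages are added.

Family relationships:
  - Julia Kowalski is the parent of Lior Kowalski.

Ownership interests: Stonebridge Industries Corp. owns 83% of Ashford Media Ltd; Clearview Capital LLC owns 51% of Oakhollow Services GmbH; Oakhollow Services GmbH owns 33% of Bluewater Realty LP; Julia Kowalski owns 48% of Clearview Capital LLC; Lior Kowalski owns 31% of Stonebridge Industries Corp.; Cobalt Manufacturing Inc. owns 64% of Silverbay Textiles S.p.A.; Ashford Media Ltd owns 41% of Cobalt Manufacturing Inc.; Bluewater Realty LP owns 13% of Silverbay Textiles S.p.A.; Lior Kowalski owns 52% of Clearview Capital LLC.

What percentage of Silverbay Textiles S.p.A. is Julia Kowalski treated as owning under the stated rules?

8.939452%

By parent–child attribution (R2), Julia Kowalski is treated as also owning Lior Kowalski's interest in Clearview Capital LLC, giving 48% + 52% = 100%.
By parent–child attribution (R2), Julia Kowalski is treated as owning Lior Kowalski's 31% interest in Stonebridge Industries Corp.
Chain via Clearview Capital LLC → Oakhollow Services GmbH → Bluewater Realty LP (R1): 100% × 51% × 33% × 13% = 2.1879% of Silverbay Textiles S.p.A.
Chain via Stonebridge Industries Corp. → Ashford Media Ltd → Cobalt Manufacturing Inc. (R1): 31% × 83% × 41% × 64% = 6.751552% of Silverbay Textiles S.p.A.
Aggregating (R3): 2.1879% + 6.751552% = 8.939452%.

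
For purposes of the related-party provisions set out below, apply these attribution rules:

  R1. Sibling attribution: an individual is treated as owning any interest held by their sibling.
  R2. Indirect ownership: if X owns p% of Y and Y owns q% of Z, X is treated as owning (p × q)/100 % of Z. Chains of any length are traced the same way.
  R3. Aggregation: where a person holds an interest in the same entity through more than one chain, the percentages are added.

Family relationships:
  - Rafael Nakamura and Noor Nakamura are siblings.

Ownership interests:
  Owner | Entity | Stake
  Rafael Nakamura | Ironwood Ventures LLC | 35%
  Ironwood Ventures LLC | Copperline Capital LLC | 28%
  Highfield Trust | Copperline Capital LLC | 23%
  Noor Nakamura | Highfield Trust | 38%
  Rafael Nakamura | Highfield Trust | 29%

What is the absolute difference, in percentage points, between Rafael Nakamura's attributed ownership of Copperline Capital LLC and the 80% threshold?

By sibling attribution (R1), Rafael Nakamura is treated as also owning Noor Nakamura's interest in Highfield Trust, giving 29% + 38% = 67%.
Chain via Ironwood Ventures LLC (R2): 35% × 28% = 9.8% of Copperline Capital LLC.
Chain via Highfield Trust (R2): 67% × 23% = 15.41% of Copperline Capital LLC.
Aggregating (R3): 9.8% + 15.41% = 25.21%.
25.21% falls short of the 80% threshold by 54.79 percentage points.

54.79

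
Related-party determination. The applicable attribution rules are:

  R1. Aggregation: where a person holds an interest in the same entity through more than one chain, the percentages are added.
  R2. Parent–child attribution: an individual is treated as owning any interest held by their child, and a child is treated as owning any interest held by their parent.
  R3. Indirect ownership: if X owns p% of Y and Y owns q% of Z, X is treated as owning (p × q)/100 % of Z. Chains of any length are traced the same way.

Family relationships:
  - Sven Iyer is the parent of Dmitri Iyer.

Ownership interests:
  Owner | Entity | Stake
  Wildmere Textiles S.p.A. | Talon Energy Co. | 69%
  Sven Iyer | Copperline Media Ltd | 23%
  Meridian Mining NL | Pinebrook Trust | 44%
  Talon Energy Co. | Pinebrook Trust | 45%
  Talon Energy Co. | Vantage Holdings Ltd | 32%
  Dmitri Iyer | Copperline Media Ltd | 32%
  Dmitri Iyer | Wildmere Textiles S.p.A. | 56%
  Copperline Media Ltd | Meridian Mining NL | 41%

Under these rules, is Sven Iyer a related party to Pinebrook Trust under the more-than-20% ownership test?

By parent–child attribution (R2), Sven Iyer is treated as also owning Dmitri Iyer's interest in Copperline Media Ltd, giving 23% + 32% = 55%.
By parent–child attribution (R2), Sven Iyer is treated as owning Dmitri Iyer's 56% interest in Wildmere Textiles S.p.A.
Chain via Copperline Media Ltd → Meridian Mining NL (R3): 55% × 41% × 44% = 9.922% of Pinebrook Trust.
Chain via Wildmere Textiles S.p.A. → Talon Energy Co. (R3): 56% × 69% × 45% = 17.388% of Pinebrook Trust.
Aggregating (R1): 9.922% + 17.388% = 27.31%.
27.31% exceeds the 20% threshold, so Sven is a related party to Pinebrook Trust.

Yes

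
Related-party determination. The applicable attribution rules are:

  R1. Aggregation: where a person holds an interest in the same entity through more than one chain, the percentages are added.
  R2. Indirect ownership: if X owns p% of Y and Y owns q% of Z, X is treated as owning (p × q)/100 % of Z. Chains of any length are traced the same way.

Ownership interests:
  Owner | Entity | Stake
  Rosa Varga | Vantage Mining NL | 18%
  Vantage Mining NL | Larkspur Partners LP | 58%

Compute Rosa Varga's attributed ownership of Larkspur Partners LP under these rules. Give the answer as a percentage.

Chain via Vantage Mining NL (R2): 18% × 58% = 10.44% of Larkspur Partners LP.

10.44%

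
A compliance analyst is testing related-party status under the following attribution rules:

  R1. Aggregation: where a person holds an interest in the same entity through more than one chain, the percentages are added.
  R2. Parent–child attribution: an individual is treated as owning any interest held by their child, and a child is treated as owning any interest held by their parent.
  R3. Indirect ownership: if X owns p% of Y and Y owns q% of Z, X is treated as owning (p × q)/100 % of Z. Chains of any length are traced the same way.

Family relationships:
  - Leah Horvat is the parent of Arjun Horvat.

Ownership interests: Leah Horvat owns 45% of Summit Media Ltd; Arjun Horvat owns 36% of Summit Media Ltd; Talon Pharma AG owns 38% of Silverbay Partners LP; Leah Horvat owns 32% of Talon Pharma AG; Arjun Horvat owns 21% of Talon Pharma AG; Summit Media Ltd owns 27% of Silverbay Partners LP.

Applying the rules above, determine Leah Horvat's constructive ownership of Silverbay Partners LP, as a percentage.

By parent–child attribution (R2), Leah Horvat is treated as also owning Arjun Horvat's interest in Talon Pharma AG, giving 32% + 21% = 53%.
By parent–child attribution (R2), Leah Horvat is treated as also owning Arjun Horvat's interest in Summit Media Ltd, giving 45% + 36% = 81%.
Chain via Talon Pharma AG (R3): 53% × 38% = 20.14% of Silverbay Partners LP.
Chain via Summit Media Ltd (R3): 81% × 27% = 21.87% of Silverbay Partners LP.
Aggregating (R1): 20.14% + 21.87% = 42.01%.

42.01%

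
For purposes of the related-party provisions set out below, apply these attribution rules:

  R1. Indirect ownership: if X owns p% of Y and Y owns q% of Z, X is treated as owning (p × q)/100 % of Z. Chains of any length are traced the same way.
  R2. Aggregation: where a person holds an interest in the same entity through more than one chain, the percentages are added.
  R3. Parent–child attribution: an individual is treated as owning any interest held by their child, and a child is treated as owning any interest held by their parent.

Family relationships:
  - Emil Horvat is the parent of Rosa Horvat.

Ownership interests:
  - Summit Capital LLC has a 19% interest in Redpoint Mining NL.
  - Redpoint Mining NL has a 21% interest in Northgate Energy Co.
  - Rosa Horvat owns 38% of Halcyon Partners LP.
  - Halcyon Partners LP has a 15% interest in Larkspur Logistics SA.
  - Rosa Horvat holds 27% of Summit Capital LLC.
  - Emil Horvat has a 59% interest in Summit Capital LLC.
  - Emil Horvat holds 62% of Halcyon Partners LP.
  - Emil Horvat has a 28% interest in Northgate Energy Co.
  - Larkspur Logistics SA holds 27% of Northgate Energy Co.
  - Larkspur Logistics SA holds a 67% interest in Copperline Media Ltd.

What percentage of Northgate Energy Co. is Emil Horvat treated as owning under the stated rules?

By parent–child attribution (R3), Emil Horvat is treated as also owning Rosa Horvat's interest in Halcyon Partners LP, giving 62% + 38% = 100%.
By parent–child attribution (R3), Emil Horvat is treated as also owning Rosa Horvat's interest in Summit Capital LLC, giving 59% + 27% = 86%.
Chain via Halcyon Partners LP → Larkspur Logistics SA (R1): 100% × 15% × 27% = 4.05% of Northgate Energy Co.
Chain via Summit Capital LLC → Redpoint Mining NL (R1): 86% × 19% × 21% = 3.4314% of Northgate Energy Co.
Direct interest in Northgate Energy Co: 28%.
Aggregating (R2): 4.05% + 3.4314% + 28% = 35.4814%.

35.4814%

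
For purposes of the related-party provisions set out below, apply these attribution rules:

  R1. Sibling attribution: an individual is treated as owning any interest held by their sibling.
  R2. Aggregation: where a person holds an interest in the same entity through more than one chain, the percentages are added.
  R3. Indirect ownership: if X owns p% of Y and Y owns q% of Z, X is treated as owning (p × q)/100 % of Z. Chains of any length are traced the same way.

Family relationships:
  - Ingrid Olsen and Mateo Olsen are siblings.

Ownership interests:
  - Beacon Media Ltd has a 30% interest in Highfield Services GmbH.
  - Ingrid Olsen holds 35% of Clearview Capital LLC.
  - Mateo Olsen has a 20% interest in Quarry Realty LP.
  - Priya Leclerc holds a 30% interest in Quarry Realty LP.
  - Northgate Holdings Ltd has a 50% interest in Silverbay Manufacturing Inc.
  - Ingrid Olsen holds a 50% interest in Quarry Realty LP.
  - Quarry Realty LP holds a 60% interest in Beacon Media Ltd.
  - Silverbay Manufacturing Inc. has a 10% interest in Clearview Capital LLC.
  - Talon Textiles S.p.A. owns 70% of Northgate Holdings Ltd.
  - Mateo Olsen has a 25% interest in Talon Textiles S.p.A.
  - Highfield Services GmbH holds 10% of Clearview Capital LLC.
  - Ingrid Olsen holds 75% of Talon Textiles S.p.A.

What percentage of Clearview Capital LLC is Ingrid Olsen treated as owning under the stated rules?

By sibling attribution (R1), Ingrid Olsen is treated as also owning Mateo Olsen's interest in Talon Textiles S.p.A, giving 75% + 25% = 100%.
By sibling attribution (R1), Ingrid Olsen is treated as also owning Mateo Olsen's interest in Quarry Realty LP, giving 50% + 20% = 70%.
Chain via Talon Textiles S.p.A. → Northgate Holdings Ltd → Silverbay Manufacturing Inc. (R3): 100% × 70% × 50% × 10% = 3.5% of Clearview Capital LLC.
Chain via Quarry Realty LP → Beacon Media Ltd → Highfield Services GmbH (R3): 70% × 60% × 30% × 10% = 1.26% of Clearview Capital LLC.
Direct interest in Clearview Capital LLC: 35%.
Aggregating (R2): 3.5% + 1.26% + 35% = 39.76%.

39.76%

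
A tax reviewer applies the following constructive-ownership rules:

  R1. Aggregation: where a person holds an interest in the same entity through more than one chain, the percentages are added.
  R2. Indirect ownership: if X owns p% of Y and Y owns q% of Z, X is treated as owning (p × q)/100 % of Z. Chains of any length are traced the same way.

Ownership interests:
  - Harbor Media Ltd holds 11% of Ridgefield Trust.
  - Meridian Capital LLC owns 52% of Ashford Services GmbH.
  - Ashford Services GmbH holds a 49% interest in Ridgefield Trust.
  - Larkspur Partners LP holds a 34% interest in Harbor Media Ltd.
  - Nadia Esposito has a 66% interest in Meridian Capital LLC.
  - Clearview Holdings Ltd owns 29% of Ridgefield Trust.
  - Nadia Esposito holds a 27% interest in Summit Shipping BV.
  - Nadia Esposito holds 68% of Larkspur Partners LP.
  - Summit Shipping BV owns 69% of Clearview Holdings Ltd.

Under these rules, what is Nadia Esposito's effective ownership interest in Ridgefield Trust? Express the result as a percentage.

Chain via Summit Shipping BV → Clearview Holdings Ltd (R2): 27% × 69% × 29% = 5.4027% of Ridgefield Trust.
Chain via Larkspur Partners LP → Harbor Media Ltd (R2): 68% × 34% × 11% = 2.5432% of Ridgefield Trust.
Chain via Meridian Capital LLC → Ashford Services GmbH (R2): 66% × 52% × 49% = 16.8168% of Ridgefield Trust.
Aggregating (R1): 5.4027% + 2.5432% + 16.8168% = 24.7627%.

24.7627%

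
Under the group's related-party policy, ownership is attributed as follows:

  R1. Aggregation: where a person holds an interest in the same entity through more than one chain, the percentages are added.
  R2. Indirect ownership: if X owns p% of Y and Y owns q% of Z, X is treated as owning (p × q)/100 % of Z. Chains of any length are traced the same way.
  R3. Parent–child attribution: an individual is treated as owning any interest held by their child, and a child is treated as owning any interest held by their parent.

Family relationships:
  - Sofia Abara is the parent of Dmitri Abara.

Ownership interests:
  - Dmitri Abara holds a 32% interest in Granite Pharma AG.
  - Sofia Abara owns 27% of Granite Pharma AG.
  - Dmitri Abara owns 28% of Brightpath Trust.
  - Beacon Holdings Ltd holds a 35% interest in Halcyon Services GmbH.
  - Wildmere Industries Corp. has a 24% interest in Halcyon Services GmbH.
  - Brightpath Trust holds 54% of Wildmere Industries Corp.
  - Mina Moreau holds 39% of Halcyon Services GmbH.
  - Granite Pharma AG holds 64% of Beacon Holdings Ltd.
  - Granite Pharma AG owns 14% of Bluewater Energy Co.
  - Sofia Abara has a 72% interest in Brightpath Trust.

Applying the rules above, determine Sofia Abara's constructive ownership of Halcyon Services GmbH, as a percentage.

By parent–child attribution (R3), Sofia Abara is treated as also owning Dmitri Abara's interest in Brightpath Trust, giving 72% + 28% = 100%.
By parent–child attribution (R3), Sofia Abara is treated as also owning Dmitri Abara's interest in Granite Pharma AG, giving 27% + 32% = 59%.
Chain via Brightpath Trust → Wildmere Industries Corp. (R2): 100% × 54% × 24% = 12.96% of Halcyon Services GmbH.
Chain via Granite Pharma AG → Beacon Holdings Ltd (R2): 59% × 64% × 35% = 13.216% of Halcyon Services GmbH.
Aggregating (R1): 12.96% + 13.216% = 26.176%.

26.176%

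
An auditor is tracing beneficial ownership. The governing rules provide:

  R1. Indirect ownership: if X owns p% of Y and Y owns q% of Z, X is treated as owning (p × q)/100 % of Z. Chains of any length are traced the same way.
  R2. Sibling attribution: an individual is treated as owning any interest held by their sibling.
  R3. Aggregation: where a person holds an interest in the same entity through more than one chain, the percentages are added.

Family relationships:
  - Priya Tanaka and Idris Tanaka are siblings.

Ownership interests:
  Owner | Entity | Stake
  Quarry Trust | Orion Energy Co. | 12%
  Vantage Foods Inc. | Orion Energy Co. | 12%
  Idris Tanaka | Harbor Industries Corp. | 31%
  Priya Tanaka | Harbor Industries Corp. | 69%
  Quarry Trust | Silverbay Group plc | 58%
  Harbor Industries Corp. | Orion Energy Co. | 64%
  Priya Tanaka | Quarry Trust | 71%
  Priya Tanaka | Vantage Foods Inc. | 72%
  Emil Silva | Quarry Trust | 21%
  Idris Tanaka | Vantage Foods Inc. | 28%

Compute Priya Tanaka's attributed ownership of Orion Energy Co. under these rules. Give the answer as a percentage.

By sibling attribution (R2), Priya Tanaka is treated as also owning Idris Tanaka's interest in Harbor Industries Corp, giving 69% + 31% = 100%.
By sibling attribution (R2), Priya Tanaka is treated as also owning Idris Tanaka's interest in Vantage Foods Inc, giving 72% + 28% = 100%.
Chain via Harbor Industries Corp. (R1): 100% × 64% = 64% of Orion Energy Co.
Chain via Vantage Foods Inc. (R1): 100% × 12% = 12% of Orion Energy Co.
Chain via Quarry Trust (R1): 71% × 12% = 8.52% of Orion Energy Co.
Aggregating (R3): 64% + 12% + 8.52% = 84.52%.

84.52%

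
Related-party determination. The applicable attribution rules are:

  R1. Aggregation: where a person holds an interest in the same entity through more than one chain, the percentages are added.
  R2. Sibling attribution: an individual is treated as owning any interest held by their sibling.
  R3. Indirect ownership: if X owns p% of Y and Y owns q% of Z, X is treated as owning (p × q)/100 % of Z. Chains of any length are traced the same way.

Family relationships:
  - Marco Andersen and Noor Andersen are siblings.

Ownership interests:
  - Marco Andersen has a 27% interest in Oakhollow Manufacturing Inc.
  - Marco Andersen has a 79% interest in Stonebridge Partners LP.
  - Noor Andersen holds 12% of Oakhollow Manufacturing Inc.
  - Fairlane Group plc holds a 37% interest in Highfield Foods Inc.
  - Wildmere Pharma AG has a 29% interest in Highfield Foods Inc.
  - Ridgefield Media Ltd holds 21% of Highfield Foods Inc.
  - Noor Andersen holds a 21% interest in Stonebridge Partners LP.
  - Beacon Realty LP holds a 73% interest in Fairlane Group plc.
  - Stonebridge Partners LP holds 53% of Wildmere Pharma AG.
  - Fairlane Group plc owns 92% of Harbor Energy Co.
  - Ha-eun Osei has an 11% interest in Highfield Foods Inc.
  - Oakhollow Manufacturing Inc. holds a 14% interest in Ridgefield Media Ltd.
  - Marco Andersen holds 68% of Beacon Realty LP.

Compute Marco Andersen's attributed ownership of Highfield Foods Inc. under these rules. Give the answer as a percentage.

34.8834%

By sibling attribution (R2), Marco Andersen is treated as also owning Noor Andersen's interest in Stonebridge Partners LP, giving 79% + 21% = 100%.
By sibling attribution (R2), Marco Andersen is treated as also owning Noor Andersen's interest in Oakhollow Manufacturing Inc, giving 27% + 12% = 39%.
Chain via Stonebridge Partners LP → Wildmere Pharma AG (R3): 100% × 53% × 29% = 15.37% of Highfield Foods Inc.
Chain via Oakhollow Manufacturing Inc. → Ridgefield Media Ltd (R3): 39% × 14% × 21% = 1.1466% of Highfield Foods Inc.
Chain via Beacon Realty LP → Fairlane Group plc (R3): 68% × 73% × 37% = 18.3668% of Highfield Foods Inc.
Aggregating (R1): 15.37% + 1.1466% + 18.3668% = 34.8834%.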